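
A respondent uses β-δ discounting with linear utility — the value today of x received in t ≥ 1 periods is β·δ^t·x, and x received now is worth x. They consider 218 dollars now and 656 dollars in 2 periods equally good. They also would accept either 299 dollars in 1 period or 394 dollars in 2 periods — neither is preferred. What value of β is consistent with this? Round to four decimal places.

β ≈ 0.5770

From the later pair, β·δ^1·299 = β·δ^2·394; dividing through, δ = 299/394 = 0.75888.
Now use the now-vs-future pair: 218 = β·δ^2·656 gives β = 218/(0.57590·656) ≈ 0.5770.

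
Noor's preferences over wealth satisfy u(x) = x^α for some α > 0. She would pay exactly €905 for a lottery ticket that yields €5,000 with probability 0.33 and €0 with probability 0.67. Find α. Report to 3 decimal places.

The lottery's expected utility is 0.33·u(5000) + 0.67·u(0) = 0.33·5000^α (since u(0) = 0 for α > 0).
Equating: 905^α = 0.33·5000^α, i.e. 0.1810^α = 0.33.
Take logs: α = ln 0.33 / ln(905/5000) ≈ 0.64862.

α ≈ 0.649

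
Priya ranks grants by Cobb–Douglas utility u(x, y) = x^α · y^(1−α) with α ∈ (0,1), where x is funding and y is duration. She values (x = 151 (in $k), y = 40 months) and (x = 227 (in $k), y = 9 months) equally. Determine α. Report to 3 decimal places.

α ≈ 0.785

The Cobb–Douglas utilities coincide, so 151^α·40^(1−α) = 227^α·9^(1−α).
Taking logs: α·ln 151 + (1−α)·ln 40 = α·ln 227 + (1−α)·ln 9, i.e. α·-0.407670 = (1−α)·-1.491655.
With A = -0.407670 and B = -1.491655: α·A = (1−α)·B, so α = B/(A+B) = -1.491655/-1.899325 ≈ 0.785.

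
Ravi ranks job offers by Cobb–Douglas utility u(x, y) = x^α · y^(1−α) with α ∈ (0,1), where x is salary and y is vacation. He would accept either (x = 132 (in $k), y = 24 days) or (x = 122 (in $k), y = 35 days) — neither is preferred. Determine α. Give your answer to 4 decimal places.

The Cobb–Douglas utilities coincide, so 132^α·24^(1−α) = 122^α·35^(1−α).
Rearrange to (132/122)^α = (35/24)^(1−α) and take logs: α·0.0787809 = (1−α)·0.3772942.
With A = 0.0787809 and B = 0.3772942: α·A = (1−α)·B, so α = B/(A+B) = 0.3772942/0.4560751 ≈ 0.8273.

α ≈ 0.8273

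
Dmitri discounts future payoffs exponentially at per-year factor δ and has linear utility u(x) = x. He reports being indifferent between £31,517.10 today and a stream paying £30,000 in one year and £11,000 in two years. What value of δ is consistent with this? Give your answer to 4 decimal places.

δ ≈ 0.8100

The stream is worth 30000δ + 11000δ² today, so 30000δ + 11000δ² = 31517.10.
So 11000δ² + 30000δ − 31517.10 = 0.
The positive root is δ = [−30000 + √(30000² + 4·11000·31517.10)] / (2·11000) = (−30000 + 47820.000)/22000 ≈ 0.8100.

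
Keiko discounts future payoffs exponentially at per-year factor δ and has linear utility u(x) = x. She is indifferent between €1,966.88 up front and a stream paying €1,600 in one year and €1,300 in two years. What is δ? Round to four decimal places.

δ ≈ 0.7600

Present value of the stream is 1600·δ + 1300·δ². Indifference gives 1600δ + 1300δ² = 1966.88.
So 1300δ² + 1600δ − 1966.88 = 0.
The positive root is δ = [−1600 + √(1600² + 4·1300·1966.88)] / (2·1300) = (−1600 + 3576.000)/2600 ≈ 0.7600.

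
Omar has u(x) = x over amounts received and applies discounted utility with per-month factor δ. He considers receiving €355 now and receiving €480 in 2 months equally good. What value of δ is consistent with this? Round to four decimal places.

δ ≈ 0.8600

Indifference means u(355) = δ^2 · u(480), so δ^2 = u(355)/u(480).
With u(x) = x: δ^2 = 355/480 = 0.73958.
Taking the square root: δ = 0.73958^(1/2) ≈ 0.8600.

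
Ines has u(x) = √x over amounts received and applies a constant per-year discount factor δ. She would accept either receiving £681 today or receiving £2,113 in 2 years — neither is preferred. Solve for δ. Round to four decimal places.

Indifference means u(681) = δ^2 · u(2113), so δ^2 = u(681)/u(2113).
With u(x) = √x: δ^2 = √681/√2113 = √(681/2113) = 0.56771.
Taking the square root: δ = 0.56771^(1/2) ≈ 0.7535.

δ ≈ 0.7535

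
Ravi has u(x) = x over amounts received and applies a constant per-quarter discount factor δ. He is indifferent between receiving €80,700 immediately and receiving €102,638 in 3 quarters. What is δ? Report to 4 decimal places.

δ ≈ 0.9230

Equating discounted utilities: u(80700) = δ^3·u(102638) ⇒ δ^3 = u(80700)/u(102638).
With u(x) = x: δ^3 = 80700/102638 = 0.78626.
Taking the cube root: δ = 0.78626^(1/3) ≈ 0.9230.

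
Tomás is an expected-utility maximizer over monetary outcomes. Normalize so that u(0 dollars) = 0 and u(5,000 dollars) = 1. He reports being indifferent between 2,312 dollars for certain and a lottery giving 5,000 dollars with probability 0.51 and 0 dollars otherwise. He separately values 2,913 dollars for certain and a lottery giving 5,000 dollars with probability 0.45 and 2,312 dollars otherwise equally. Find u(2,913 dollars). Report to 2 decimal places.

0.73

From the first indifference, u(2,312 dollars) = 0.51·u(5,000 dollars) + 0.49·u(0 dollars) = 0.51·1 + 0.49·0 = 0.51.
Then u(2,913 dollars) = 0.45·u(5,000 dollars) + 0.55·u(2,312 dollars) = 0.45·1.00 + 0.55·0.51 = 0.7305.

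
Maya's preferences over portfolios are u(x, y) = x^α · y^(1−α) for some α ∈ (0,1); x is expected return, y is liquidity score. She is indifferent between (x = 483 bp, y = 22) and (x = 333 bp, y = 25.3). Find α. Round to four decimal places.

α ≈ 0.2732

Indifference: 483^α · 22^(1−α) = 333^α · 25.3^(1−α).
Taking logs: α·ln 483 + (1−α)·ln 22 = α·ln 333 + (1−α)·ln 25.3, i.e. α·0.3718742 = (1−α)·0.1397619.
Thus α·(0.5116361) = 0.1397619, so α = 0.1397619/0.5116361 ≈ 0.2732.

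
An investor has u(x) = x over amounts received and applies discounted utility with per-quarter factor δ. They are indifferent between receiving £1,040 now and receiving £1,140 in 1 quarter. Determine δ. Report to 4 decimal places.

δ ≈ 0.9123

The payoff in 1 quarter is discounted by δ, so u(1040) = δ·u(1140) and δ = u(1040)/u(1140).
With u(x) = x: δ = 1040/1140 = 0.91228.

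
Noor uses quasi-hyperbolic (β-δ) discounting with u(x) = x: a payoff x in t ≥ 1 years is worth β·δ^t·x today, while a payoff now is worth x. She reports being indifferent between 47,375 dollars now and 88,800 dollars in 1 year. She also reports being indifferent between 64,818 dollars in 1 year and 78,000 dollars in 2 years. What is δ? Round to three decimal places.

Both payoffs in the second observation are in the future, so β drops out: δ^1·64818 = δ^2·78000 ⇒ δ = 64818/78000 = 0.83100.

δ ≈ 0.831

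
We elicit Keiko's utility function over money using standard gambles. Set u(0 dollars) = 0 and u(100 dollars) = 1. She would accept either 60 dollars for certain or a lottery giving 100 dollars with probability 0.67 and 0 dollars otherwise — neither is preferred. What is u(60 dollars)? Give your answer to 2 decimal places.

The indifference gives u(60 dollars) = 0.67·u(100 dollars) + 0.33·u(0 dollars) = 0.67·1 + 0.33·0 = 0.67.

0.67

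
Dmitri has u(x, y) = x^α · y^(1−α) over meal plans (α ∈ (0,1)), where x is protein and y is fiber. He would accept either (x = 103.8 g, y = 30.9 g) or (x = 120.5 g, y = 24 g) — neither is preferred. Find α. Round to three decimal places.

Set the two utilities equal: 103.8^α·30.9^(1−α) = 120.5^α·24^(1−α).
(103.8/120.5)^α = (24/30.9)^(1−α); take logs: α·ln(103.8/120.5) = (1−α)·ln(24/30.9), i.e. α·-0.149184 = (1−α)·-0.252702.
So α/(1−α) = (-0.252702)/(-0.149184) = 1.693895, and α = 1.693895/2.693895 ≈ 0.629.

α ≈ 0.629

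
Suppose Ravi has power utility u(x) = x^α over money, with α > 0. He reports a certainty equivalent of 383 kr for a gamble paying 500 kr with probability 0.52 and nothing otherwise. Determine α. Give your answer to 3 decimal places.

α ≈ 2.453

Since u(0) = 0, the lottery's EU is 0.52·500^α.
Indifference: 383^α = 0.52·500^α, so (383/500)^α = 0.52.
Taking logs: α·ln(383/500) = ln(0.52), so α = -0.653926 / -0.266573 ≈ 2.453.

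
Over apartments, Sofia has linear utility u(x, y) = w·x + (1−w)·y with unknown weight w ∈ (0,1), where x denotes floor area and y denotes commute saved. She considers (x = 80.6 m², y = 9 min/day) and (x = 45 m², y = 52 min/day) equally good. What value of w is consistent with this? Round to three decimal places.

Indifference: w·80.6 + (1−w)·9 = w·45 + (1−w)·52.
Collecting terms: w·35.6 = (1−w)·43.
The marginal rate of substitution is 43/35.6, so w = 43/(35.6+43) = 0.547.

w = 0.547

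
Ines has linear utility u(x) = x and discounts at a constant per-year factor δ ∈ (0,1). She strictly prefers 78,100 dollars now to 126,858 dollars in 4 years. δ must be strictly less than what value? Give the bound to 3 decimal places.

Under u(x) = x this choice says 78100 > δ^4·126858.
Dividing by 126858: δ^4 < 0.61565. Both sides are positive, so the 4th root keeps the direction.
δ < (78100/126858)^(1/4) ≈ 0.886.

δ < 0.886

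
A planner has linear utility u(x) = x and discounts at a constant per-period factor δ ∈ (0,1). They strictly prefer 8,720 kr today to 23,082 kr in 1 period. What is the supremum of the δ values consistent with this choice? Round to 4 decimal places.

The preference means 8720 > δ·23082.
Dividing through by 23082 gives δ < 0.37778.

δ < 0.3778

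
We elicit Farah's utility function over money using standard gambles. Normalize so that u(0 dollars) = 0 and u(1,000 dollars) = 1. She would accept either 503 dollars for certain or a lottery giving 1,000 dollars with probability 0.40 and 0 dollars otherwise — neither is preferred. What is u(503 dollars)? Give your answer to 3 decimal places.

0.400

By the standard-gamble method, u(503 dollars) is just the indifference probability on the best outcome: 0.40.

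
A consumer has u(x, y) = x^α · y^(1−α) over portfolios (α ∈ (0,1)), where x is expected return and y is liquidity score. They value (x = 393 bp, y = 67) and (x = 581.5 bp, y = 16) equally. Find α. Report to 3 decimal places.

α ≈ 0.785

Set the two utilities equal: 393^α·67^(1−α) = 581.5^α·16^(1−α).
Taking logs: α·ln 393 + (1−α)·ln 67 = α·ln 581.5 + (1−α)·ln 16, i.e. α·-0.391801 = (1−α)·-1.432104.
Thus α·(-1.823905) = -1.432104, so α = -1.432104/-1.823905 ≈ 0.785.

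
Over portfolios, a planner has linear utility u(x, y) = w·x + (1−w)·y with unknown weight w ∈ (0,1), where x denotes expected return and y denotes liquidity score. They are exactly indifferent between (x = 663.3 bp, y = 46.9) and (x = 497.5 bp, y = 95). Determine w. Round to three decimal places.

u(663.3,46.9) = u(497.5,95) means w·663.3 + (1−w)·46.9 = w·497.5 + (1−w)·95.
Collecting terms: w·165.8 = (1−w)·48.1.
So w/(1−w) = 48.1/165.8 = 0.2901, giving w = 48.1/(165.8+48.1) = 0.225.

w = 0.225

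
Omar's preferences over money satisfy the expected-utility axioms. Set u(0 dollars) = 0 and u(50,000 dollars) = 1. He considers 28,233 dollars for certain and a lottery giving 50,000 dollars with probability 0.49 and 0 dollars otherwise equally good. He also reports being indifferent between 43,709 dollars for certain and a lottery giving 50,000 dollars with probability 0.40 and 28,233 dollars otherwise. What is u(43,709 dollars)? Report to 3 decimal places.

0.694

The first gamble pins u(28,233 dollars): it must equal 0.49·1 + 0.51·0 = 0.49.
Then u(43,709 dollars) = 0.40·u(50,000 dollars) + 0.60·u(28,233 dollars) = 0.40·1.00 + 0.60·0.49 = 0.6940.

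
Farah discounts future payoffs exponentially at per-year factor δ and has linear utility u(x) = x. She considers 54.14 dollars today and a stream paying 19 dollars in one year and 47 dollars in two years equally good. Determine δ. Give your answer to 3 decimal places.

The stream is worth 19δ + 47δ² today, so 19δ + 47δ² = 54.14.
Rearranged: 47δ² + 19δ − 54.14 = 0.
The positive root is δ = [−19 + √(19² + 4·47·54.14)] / (2·47) = (−19 + 102.661)/94 ≈ 0.890.

δ ≈ 0.890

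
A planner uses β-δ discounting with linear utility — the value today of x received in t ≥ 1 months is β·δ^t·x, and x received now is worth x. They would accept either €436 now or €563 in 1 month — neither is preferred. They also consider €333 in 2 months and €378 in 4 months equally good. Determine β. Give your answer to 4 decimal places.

From the later pair, β·δ^2·333 = β·δ^4·378; dividing through, δ^2 = 333/378 = 0.88095, so δ = 0.93859.
The first indifference: 436 = β·δ·563, so β = 436/(δ·563) = 436/(0.93859·563) ≈ 0.8251.

β ≈ 0.8251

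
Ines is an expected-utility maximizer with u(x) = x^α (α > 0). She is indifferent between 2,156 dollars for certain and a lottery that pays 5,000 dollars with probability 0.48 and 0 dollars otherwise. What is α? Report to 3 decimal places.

The lottery's expected utility is 0.48·u(5000) + 0.52·u(0) = 0.48·5000^α (since u(0) = 0 for α > 0).
Equating: 2156^α = 0.48·5000^α, i.e. 0.4312^α = 0.48.
α = ln(0.48) / ln(2156/5000) = -0.733969/-0.841183 ≈ 0.873.

α ≈ 0.873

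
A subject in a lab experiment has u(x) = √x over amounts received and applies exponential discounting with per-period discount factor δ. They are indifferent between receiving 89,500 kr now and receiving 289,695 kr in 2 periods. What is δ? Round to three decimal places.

δ ≈ 0.746

The payoff in 2 periods is discounted by δ^2, so u(89500) = δ^2·u(289695) and δ^2 = u(89500)/u(289695).
Since u(x) = √x, δ^2 = √(89500/289695) = 0.55583.
Taking the square root: δ = 0.55583^(1/2) ≈ 0.746.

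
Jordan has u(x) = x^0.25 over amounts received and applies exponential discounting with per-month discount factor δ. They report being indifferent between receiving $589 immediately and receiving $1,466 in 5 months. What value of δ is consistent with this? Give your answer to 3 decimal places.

Equating discounted utilities: u(589) = δ^5·u(1466) ⇒ δ^5 = u(589)/u(1466).
With u(x) = x^0.25: δ^5 = 589^0.25/1466^0.25 = (589/1466)^0.25 = 0.79615.
Taking the 5th root: δ = 0.79615^(1/5) ≈ 0.955.

δ ≈ 0.955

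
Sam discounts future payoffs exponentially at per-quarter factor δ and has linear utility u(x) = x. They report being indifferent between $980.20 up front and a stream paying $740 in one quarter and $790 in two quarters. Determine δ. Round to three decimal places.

Present value of the stream is 740·δ + 790·δ². Indifference gives 740δ + 790δ² = 980.20.
Rearranged: 790δ² + 740δ − 980.20 = 0.
The positive root is δ = [−740 + √(740² + 4·790·980.20)] / (2·790) = (−740 + 1909.197)/1580 ≈ 0.740.

δ ≈ 0.740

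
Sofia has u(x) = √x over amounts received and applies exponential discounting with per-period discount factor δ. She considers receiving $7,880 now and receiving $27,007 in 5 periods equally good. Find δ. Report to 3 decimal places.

δ ≈ 0.884

Equating discounted utilities: u(7880) = δ^5·u(27007) ⇒ δ^5 = u(7880)/u(27007).
With u(x) = √x: δ^5 = √7880/√27007 = √(7880/27007) = 0.54016.
Taking the 5th root: δ = 0.54016^(1/5) ≈ 0.884.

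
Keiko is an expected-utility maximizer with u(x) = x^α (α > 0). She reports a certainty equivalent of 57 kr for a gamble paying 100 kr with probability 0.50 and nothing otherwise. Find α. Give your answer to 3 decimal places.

Since u(0) = 0, the lottery's EU is 0.50·100^α.
Equating: 57^α = 0.50·100^α, i.e. 0.5700^α = 0.50.
Taking logs: α·ln(57/100) = ln(0.50), so α = -0.693147 / -0.562119 ≈ 1.233.

α ≈ 1.233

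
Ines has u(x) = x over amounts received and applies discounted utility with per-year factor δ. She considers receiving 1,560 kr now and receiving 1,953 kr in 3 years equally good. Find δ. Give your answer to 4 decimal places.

δ ≈ 0.9278

Indifference means u(1560) = δ^3 · u(1953), so δ^3 = u(1560)/u(1953).
With u(x) = x: δ^3 = 1560/1953 = 0.79877.
Taking the cube root: δ = 0.79877^(1/3) ≈ 0.9278.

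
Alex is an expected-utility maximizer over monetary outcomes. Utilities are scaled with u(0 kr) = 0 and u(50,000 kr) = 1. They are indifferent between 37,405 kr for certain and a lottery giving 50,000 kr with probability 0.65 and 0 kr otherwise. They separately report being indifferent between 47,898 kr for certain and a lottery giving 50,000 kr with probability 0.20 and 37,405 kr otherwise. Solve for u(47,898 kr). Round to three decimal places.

The first gamble pins u(37,405 kr): it must equal 0.65·1 + 0.35·0 = 0.65.
Chaining: u(47,898 kr) = 0.20·1.00 + 0.80·0.65 = 0.7200.

0.720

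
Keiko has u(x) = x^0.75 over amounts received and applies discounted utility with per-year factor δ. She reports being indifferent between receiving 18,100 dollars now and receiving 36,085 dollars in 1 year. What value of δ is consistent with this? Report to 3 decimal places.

δ ≈ 0.596

Equating discounted utilities: u(18100) = δ·u(36085) ⇒ δ = u(18100)/u(36085).
Since u(x) = x^0.75, δ = (18100/36085)^0.75 = 0.50159^0.75 = 0.59602.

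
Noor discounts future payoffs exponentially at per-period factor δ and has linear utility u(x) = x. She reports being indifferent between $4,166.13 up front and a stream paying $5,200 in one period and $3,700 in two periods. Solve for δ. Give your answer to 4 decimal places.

δ ≈ 0.5700

Present value of the stream is 5200·δ + 3700·δ². Indifference gives 5200δ + 3700δ² = 4166.13.
That is, 3700δ² + 5200δ − 4166.13 = 0, a quadratic in δ.
By the quadratic formula (taking the positive root), δ = (−5200 + √88698724.00) / 7400 ≈ 0.5700.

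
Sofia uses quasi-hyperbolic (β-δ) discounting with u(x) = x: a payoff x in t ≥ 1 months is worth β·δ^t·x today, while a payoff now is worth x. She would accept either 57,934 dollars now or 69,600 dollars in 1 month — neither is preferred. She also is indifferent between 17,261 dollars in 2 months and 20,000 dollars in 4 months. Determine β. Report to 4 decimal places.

β ≈ 0.8960

From the later pair, β·δ^2·17261 = β·δ^4·20000; dividing through, δ^2 = 17261/20000 = 0.86305, so δ = 0.92900.
Now use the now-vs-future pair: 57934 = β·δ·69600 gives β = 57934/(0.92900·69600) ≈ 0.8960.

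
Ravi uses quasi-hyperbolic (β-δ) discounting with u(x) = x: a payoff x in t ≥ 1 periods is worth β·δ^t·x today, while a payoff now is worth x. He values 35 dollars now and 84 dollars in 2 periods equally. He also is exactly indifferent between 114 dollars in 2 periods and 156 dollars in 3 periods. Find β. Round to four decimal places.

Both payoffs in the second observation are in the future, so β drops out: δ^2·114 = δ^3·156 ⇒ δ = 114/156 = 0.73077.
Substituting δ into 35 = β·δ^2·84: β = 35/(44.858) ≈ 0.7802.

β ≈ 0.7802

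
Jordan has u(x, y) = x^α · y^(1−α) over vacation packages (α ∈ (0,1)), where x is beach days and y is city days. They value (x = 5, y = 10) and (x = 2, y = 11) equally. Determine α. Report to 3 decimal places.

α ≈ 0.094

The Cobb–Douglas utilities coincide, so 5^α·10^(1−α) = 2^α·11^(1−α).
Taking logs: α·ln 5 + (1−α)·ln 10 = α·ln 2 + (1−α)·ln 11, i.e. α·0.916291 = (1−α)·0.095310.
With A = 0.916291 and B = 0.095310: α·A = (1−α)·B, so α = B/(A+B) = 0.095310/1.011601 ≈ 0.094.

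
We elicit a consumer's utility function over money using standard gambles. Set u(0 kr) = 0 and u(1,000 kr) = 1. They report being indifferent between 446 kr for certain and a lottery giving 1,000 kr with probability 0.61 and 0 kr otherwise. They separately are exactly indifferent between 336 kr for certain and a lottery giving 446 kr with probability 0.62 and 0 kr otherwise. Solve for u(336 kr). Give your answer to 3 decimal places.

First, u(446 kr) = 0.61·u(1,000 kr) + 0.39·u(0 kr) = 0.61.
Chaining: u(336 kr) = 0.62·0.61 + 0.38·0.00 = 0.3782.

0.378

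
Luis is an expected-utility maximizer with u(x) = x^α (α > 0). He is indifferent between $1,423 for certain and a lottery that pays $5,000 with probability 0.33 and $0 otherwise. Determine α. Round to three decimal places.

EU(lottery) = 0.33·5000^α + 0.67·0 = 0.33·5000^α.
Setting u(1423) equal to that: 1423^α = 0.33·5000^α ⇒ (1423/5000)^α = 0.33.
Take logs: α = ln 0.33 / ln(1423/5000) ≈ 0.88222.

α ≈ 0.882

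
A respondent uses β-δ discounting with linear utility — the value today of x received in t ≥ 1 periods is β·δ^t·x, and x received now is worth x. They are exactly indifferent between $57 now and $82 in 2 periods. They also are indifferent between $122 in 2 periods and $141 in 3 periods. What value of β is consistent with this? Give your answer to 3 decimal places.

β ≈ 0.928

The second indifference involves only future payoffs, so β cancels: β·δ^2·122 = β·δ^3·141, giving δ = 122/141 = 0.86525.
Now use the now-vs-future pair: 57 = β·δ^2·82 gives β = 57/(0.74865·82) ≈ 0.928.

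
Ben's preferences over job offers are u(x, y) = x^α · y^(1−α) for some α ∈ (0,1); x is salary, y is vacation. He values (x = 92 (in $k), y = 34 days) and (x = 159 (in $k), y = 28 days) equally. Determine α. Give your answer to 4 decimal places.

α ≈ 0.2619

Indifference: 92^α · 34^(1−α) = 159^α · 28^(1−α).
Rearrange to (92/159)^α = (28/34)^(1−α) and take logs: α·-0.5471156 = (1−α)·-0.1941560.
With A = -0.5471156 and B = -0.1941560: α·A = (1−α)·B, so α = B/(A+B) = -0.1941560/-0.7412716 ≈ 0.2619.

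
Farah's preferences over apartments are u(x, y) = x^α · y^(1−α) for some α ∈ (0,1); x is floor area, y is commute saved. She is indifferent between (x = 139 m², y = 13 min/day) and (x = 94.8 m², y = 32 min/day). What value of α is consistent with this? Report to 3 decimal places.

Set the two utilities equal: 139^α·13^(1−α) = 94.8^α·32^(1−α).
Rearrange to (139/94.8)^α = (32/13)^(1−α) and take logs: α·0.382705 = (1−α)·0.900787.
With A = 0.382705 and B = 0.900787: α·A = (1−α)·B, so α = B/(A+B) = 0.900787/1.283492 ≈ 0.702.

α ≈ 0.702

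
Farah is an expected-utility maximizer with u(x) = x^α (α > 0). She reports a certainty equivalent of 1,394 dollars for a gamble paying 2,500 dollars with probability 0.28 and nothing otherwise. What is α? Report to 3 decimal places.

The lottery's expected utility is 0.28·u(2500) + 0.72·u(0) = 0.28·2500^α (since u(0) = 0 for α > 0).
Indifference: 1394^α = 0.28·2500^α, so (1394/2500)^α = 0.28.
Take logs: α = ln 0.28 / ln(1394/2500) ≈ 2.17931.

α ≈ 2.179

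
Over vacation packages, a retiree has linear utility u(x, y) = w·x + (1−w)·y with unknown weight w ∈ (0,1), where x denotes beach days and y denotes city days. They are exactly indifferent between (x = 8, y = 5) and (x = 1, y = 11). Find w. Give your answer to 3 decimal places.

Equating utilities: w·8 + (1−w)·5 = w·1 + (1−w)·11.
Collecting terms: w·7 = (1−w)·6.
So w/(1−w) = 6/7 = 0.8571, giving w = 6/(7+6) = 0.462.

w = 0.462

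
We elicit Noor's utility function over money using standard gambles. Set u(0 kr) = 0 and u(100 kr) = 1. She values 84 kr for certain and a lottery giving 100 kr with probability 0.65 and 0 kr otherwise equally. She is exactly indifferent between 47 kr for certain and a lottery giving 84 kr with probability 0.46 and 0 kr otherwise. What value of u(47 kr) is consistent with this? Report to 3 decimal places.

The first gamble pins u(84 kr): it must equal 0.65·1 + 0.35·0 = 0.65.
The second indifference gives u(47 kr) = 0.46·u(84 kr) + 0.54·u(0 kr) = 0.46·0.65 + 0.54·0.00 = 0.2990.

0.299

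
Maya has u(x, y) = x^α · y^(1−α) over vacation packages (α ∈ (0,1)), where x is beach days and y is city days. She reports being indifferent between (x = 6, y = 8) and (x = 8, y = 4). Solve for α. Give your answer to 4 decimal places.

α ≈ 0.7067

Set the two utilities equal: 6^α·8^(1−α) = 8^α·4^(1−α).
(6/8)^α = (4/8)^(1−α); take logs: α·ln(6/8) = (1−α)·ln(4/8), i.e. α·-0.2876821 = (1−α)·-0.6931472.
With A = -0.2876821 and B = -0.6931472: α·A = (1−α)·B, so α = B/(A+B) = -0.6931472/-0.9808293 ≈ 0.7067.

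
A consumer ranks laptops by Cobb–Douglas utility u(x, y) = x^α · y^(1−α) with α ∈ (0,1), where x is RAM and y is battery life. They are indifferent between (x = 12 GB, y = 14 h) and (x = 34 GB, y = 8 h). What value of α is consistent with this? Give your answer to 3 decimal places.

α ≈ 0.350

Set the two utilities equal: 12^α·14^(1−α) = 34^α·8^(1−α).
Rearrange to (12/34)^α = (8/14)^(1−α) and take logs: α·-1.041454 = (1−α)·-0.559616.
Thus α·(-1.601070) = -0.559616, so α = -0.559616/-1.601070 ≈ 0.350.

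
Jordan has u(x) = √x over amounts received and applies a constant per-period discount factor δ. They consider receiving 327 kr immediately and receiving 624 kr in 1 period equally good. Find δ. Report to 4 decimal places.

The payoff in 1 period is discounted by δ, so u(327) = δ·u(624) and δ = u(327)/u(624).
With u(x) = √x: δ = √327/√624 = √(327/624) = 0.72391.

δ ≈ 0.7239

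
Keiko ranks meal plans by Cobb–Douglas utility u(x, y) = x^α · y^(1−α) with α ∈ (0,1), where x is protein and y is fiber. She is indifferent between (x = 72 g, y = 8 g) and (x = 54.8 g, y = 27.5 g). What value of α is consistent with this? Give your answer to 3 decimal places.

Set the two utilities equal: 72^α·8^(1−α) = 54.8^α·27.5^(1−α).
Rearrange to (72/54.8)^α = (27.5/8)^(1−α) and take logs: α·0.272976 = (1−α)·1.234744.
So α/(1−α) = (1.234744)/(0.272976) = 4.523269, and α = 4.523269/5.523269 ≈ 0.819.

α ≈ 0.819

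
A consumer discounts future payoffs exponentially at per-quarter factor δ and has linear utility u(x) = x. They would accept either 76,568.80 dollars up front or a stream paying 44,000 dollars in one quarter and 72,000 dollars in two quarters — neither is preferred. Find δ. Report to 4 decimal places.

δ ≈ 0.7700

Present value of the stream is 44000·δ + 72000·δ². Indifference gives 44000δ + 72000δ² = 76568.80.
Rearranged: 72000δ² + 44000δ − 76568.80 = 0.
By the quadratic formula (taking the positive root), δ = (−44000 + √23987814400.00) / 144000 ≈ 0.7700.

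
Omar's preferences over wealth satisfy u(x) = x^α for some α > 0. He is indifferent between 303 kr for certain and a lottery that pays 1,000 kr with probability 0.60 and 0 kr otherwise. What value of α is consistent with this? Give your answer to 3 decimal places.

α ≈ 0.428

The lottery's expected utility is 0.60·u(1000) + 0.40·u(0) = 0.60·1000^α (since u(0) = 0 for α > 0).
Indifference: 303^α = 0.60·1000^α, so (303/1000)^α = 0.60.
Taking logs: α·ln(303/1000) = ln(0.60), so α = -0.510826 / -1.194022 ≈ 0.428.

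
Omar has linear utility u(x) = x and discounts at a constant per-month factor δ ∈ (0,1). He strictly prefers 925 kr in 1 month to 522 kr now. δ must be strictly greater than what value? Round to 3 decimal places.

Comparing present values: 522 < δ·925.
Dividing through by 925 gives δ > 0.56432.

δ > 0.564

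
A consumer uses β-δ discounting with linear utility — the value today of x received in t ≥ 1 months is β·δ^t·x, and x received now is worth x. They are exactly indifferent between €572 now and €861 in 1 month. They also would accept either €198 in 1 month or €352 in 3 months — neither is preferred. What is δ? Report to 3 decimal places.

From the later pair, β·δ^1·198 = β·δ^3·352; dividing through, δ^2 = 198/352 = 0.56250, so δ = 0.75000.

δ ≈ 0.750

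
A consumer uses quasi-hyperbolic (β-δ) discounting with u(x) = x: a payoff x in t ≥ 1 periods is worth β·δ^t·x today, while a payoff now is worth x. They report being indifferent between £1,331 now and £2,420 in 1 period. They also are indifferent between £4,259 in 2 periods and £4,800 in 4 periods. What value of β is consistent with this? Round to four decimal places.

The second indifference involves only future payoffs, so β cancels: β·δ^2·4259 = β·δ^4·4800, giving δ^2 = 4259/4800 = 0.88729, so δ = 0.94196.
Now use the now-vs-future pair: 1331 = β·δ·2420 gives β = 1331/(0.94196·2420) ≈ 0.5839.

β ≈ 0.5839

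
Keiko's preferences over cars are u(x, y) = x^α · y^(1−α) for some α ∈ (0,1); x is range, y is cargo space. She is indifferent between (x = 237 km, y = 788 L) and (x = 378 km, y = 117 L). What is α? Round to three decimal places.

Set the two utilities equal: 237^α·788^(1−α) = 378^α·117^(1−α).
Taking logs: α·ln 237 + (1−α)·ln 788 = α·ln 378 + (1−α)·ln 117, i.e. α·-0.466834 = (1−α)·-1.907324.
So α/(1−α) = (-1.907324)/(-0.466834) = 4.085658, and α = 4.085658/5.085658 ≈ 0.803.

α ≈ 0.803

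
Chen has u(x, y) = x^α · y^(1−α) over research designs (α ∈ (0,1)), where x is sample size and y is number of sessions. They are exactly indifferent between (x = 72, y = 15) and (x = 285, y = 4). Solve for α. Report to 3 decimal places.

α ≈ 0.490

Indifference: 72^α · 15^(1−α) = 285^α · 4^(1−α).
(72/285)^α = (4/15)^(1−α); take logs: α·ln(72/285) = (1−α)·ln(4/15), i.e. α·-1.375823 = (1−α)·-1.321756.
Thus α·(-2.697579) = -1.321756, so α = -1.321756/-2.697579 ≈ 0.490.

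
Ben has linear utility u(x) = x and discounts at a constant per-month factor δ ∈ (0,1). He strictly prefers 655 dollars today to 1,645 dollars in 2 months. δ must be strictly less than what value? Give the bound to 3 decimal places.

δ < 0.631

The preference means 655 > δ^2·1645.
Hence δ^2 < 655/1645 = 0.39818, and x ↦ x^(1/2) is increasing on (0,∞).
δ < 0.39818^(1/2) = 0.631.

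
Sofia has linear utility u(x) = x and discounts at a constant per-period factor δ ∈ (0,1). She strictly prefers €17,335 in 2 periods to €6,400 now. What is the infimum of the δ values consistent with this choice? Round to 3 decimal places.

δ > 0.608

The preference means 6400 < δ^2·17335.
Hence δ^2 > 6400/17335 = 0.36920, and x ↦ x^(1/2) is increasing on (0,∞).
δ > (6400/17335)^(1/2) ≈ 0.608.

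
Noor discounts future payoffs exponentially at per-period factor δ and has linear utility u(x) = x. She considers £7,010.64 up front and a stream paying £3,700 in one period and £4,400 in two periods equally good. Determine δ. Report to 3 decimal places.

The stream is worth 3700δ + 4400δ² today, so 3700δ + 4400δ² = 7010.64.
So 4400δ² + 3700δ − 7010.64 = 0.
The positive root is δ = [−3700 + √(3700² + 4·4400·7010.64)] / (2·4400) = (−3700 + 11708.000)/8800 ≈ 0.910.

δ ≈ 0.910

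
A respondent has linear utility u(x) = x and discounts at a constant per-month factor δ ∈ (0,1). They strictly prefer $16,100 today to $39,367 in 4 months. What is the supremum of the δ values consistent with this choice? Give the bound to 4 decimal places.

Under u(x) = x this choice says 16100 > δ^4·39367.
So δ^4 < 16100/39367 = 0.40897; taking the 4th root of both positive sides preserves the inequality.
δ < 0.40897^(1/4) = 0.7997.

δ < 0.7997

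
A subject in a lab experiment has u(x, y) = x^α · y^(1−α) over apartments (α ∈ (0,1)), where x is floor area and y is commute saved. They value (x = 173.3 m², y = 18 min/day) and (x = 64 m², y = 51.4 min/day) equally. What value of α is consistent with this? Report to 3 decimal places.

Set the two utilities equal: 173.3^α·18^(1−α) = 64^α·51.4^(1−α).
Taking logs: α·ln 173.3 + (1−α)·ln 18 = α·ln 64 + (1−α)·ln 51.4, i.e. α·0.996141 = (1−α)·1.049266.
With A = 0.996141 and B = 1.049266: α·A = (1−α)·B, so α = B/(A+B) = 1.049266/2.045407 ≈ 0.513.

α ≈ 0.513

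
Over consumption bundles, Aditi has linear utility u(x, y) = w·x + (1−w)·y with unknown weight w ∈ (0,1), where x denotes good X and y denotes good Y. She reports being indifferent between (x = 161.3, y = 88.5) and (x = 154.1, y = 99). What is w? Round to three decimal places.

Equating utilities: w·161.3 + (1−w)·88.5 = w·154.1 + (1−w)·99.
Collecting terms: w·7.2 = (1−w)·10.5.
The marginal rate of substitution is 10.5/7.2, so w = 10.5/(7.2+10.5) = 0.593.

w = 0.593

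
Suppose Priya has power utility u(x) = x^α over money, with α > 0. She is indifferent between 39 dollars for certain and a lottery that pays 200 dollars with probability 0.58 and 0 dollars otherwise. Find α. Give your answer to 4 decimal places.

α ≈ 0.3332

The lottery's expected utility is 0.58·u(200) + 0.42·u(0) = 0.58·200^α (since u(0) = 0 for α > 0).
Indifference: 39^α = 0.58·200^α, so (39/200)^α = 0.58.
α = ln(0.58) / ln(39/200) = -0.5447272/-1.6347557 ≈ 0.3332.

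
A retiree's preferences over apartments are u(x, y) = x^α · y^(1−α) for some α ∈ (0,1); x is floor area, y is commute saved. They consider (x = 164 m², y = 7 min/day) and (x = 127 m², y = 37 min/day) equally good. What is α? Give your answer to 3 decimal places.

Set the two utilities equal: 164^α·7^(1−α) = 127^α·37^(1−α).
(164/127)^α = (37/7)^(1−α); take logs: α·ln(164/127) = (1−α)·ln(37/7), i.e. α·0.255679 = (1−α)·1.665008.
With A = 0.255679 and B = 1.665008: α·A = (1−α)·B, so α = B/(A+B) = 1.665008/1.920687 ≈ 0.867.

α ≈ 0.867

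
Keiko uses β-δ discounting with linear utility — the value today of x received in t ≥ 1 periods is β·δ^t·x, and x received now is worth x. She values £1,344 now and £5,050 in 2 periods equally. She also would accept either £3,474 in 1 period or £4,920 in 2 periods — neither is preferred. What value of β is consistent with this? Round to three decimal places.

β ≈ 0.534

Both payoffs in the second observation are in the future, so β drops out: δ^1·3474 = δ^2·4920 ⇒ δ = 3474/4920 = 0.70610.
Substituting δ into 1344 = β·δ^2·5050: β = 1344/(2517.798) ≈ 0.534.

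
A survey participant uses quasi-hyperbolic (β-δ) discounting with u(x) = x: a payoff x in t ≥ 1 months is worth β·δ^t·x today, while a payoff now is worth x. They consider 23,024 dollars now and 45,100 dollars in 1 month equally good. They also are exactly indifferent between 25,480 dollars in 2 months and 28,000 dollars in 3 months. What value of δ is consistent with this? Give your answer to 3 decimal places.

δ ≈ 0.910

Both payoffs in the second observation are in the future, so β drops out: δ^2·25480 = δ^3·28000 ⇒ δ = 25480/28000 = 0.91000.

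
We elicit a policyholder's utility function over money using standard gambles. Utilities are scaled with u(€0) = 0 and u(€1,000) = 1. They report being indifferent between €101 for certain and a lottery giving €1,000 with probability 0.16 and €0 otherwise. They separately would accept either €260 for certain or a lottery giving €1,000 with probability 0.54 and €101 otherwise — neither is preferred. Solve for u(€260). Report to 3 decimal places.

0.614

First, u(€101) = 0.16·u(€1,000) + 0.84·u(€0) = 0.16.
Then u(€260) = 0.54·u(€1,000) + 0.46·u(€101) = 0.54·1.00 + 0.46·0.16 = 0.6136.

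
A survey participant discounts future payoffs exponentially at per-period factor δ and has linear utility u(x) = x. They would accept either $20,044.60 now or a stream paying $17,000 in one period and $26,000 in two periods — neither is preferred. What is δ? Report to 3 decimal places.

Present value of the stream is 17000·δ + 26000·δ². Indifference gives 17000δ + 26000δ² = 20044.60.
Rearranged: 26000δ² + 17000δ − 20044.60 = 0.
The positive root is δ = [−17000 + √(17000² + 4·26000·20044.60)] / (2·26000) = (−17000 + 48720.000)/52000 ≈ 0.610.

δ ≈ 0.610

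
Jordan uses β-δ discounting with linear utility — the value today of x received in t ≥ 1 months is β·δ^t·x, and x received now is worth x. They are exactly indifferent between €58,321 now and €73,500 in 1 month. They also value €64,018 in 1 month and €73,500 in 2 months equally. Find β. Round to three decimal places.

From the later pair, β·δ^1·64018 = β·δ^2·73500; dividing through, δ = 64018/73500 = 0.87099.
Substituting δ into 58321 = β·δ·73500: β = 58321/(64018.000) ≈ 0.911.

β ≈ 0.911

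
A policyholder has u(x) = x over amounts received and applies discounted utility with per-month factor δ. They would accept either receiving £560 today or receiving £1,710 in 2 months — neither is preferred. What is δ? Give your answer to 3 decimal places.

The payoff in 2 months is discounted by δ^2, so u(560) = δ^2·u(1710) and δ^2 = u(560)/u(1710).
With u(x) = x: δ^2 = 560/1710 = 0.32749.
Taking the square root: δ = 0.32749^(1/2) ≈ 0.572.

δ ≈ 0.572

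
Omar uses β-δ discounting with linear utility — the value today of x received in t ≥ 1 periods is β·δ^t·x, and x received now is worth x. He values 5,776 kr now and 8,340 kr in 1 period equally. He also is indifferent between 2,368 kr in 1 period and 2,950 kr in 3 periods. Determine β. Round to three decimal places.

From the later pair, β·δ^1·2368 = β·δ^3·2950; dividing through, δ^2 = 2368/2950 = 0.80271, so δ = 0.89594.
The first indifference: 5776 = β·δ·8340, so β = 5776/(δ·8340) = 5776/(0.89594·8340) ≈ 0.773.

β ≈ 0.773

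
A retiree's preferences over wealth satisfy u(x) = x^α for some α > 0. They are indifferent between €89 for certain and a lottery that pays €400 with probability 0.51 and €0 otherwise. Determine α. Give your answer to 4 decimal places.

α ≈ 0.4481

The lottery's expected utility is 0.51·u(400) + 0.49·u(0) = 0.51·400^α (since u(0) = 0 for α > 0).
Setting u(89) equal to that: 89^α = 0.51·400^α ⇒ (89/400)^α = 0.51.
α = ln(0.51) / ln(89/400) = -0.6733446/-1.5028282 ≈ 0.4481.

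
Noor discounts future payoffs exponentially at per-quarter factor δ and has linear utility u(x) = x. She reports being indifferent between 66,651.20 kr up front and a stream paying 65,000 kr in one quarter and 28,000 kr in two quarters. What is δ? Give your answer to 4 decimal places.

δ ≈ 0.7700

Present value of the stream is 65000·δ + 28000·δ². Indifference gives 65000δ + 28000δ² = 66651.20.
So 28000δ² + 65000δ − 66651.20 = 0.
The positive root is δ = [−65000 + √(65000² + 4·28000·66651.20)] / (2·28000) = (−65000 + 108120.000)/56000 ≈ 0.7700.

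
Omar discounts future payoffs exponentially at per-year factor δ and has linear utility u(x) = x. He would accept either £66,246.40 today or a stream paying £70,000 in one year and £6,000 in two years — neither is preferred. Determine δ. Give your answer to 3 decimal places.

The stream is worth 70000δ + 6000δ² today, so 70000δ + 6000δ² = 66246.40.
That is, 6000δ² + 70000δ − 66246.40 = 0, a quadratic in δ.
The positive root is δ = [−70000 + √(70000² + 4·6000·66246.40)] / (2·6000) = (−70000 + 80560.000)/12000 ≈ 0.880.

δ ≈ 0.880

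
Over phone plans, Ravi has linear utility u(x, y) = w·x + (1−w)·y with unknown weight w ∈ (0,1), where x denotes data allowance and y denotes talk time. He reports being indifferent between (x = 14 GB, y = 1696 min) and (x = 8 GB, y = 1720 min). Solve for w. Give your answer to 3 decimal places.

Equating utilities: w·14 + (1−w)·1696 = w·8 + (1−w)·1720.
w·(14−8) = (1−w)·(1720−1696), i.e. w·6 = (1−w)·24.
Hence w = 24/(6+24) = 24/30 = 0.800.

w = 0.800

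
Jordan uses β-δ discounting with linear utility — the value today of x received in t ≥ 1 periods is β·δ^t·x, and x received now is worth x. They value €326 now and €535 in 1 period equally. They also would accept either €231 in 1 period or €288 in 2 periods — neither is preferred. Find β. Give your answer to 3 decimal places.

β ≈ 0.760

Both payoffs in the second observation are in the future, so β drops out: δ^1·231 = δ^2·288 ⇒ δ = 231/288 = 0.80208.
Substituting δ into 326 = β·δ·535: β = 326/(429.115) ≈ 0.760.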